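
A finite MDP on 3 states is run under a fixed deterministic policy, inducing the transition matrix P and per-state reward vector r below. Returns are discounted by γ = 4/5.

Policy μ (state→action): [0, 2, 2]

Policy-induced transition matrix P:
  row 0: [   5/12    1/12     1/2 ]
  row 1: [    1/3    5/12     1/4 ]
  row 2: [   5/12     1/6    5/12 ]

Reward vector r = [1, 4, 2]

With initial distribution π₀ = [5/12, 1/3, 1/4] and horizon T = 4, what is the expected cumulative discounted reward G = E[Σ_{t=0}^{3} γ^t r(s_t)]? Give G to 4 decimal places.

G = 6.1524

t=0: π = [0.4167, 0.3333, 0.2500], E[r] = 2.2500, γ^t·E[r] = 2.250000, running G = 2.250000
t=1: π = [0.3889, 0.2153, 0.3958], E[r] = 2.0417, γ^t·E[r] = 1.633333, running G = 3.883333
t=2: π = [0.3987, 0.1881, 0.4132], E[r] = 1.9774, γ^t·E[r] = 1.265556, running G = 5.148889
t=3: π = [0.4010, 0.1805, 0.4185], E[r] = 1.9599, γ^t·E[r] = 1.003481, running G = 6.152370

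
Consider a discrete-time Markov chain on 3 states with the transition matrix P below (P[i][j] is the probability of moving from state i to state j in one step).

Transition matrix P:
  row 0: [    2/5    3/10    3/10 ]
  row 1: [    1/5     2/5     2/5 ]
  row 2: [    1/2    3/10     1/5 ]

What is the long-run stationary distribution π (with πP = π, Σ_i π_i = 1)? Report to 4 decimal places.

π = [0.3636, 0.3333, 0.3030]

Balance equations π_j = Σ_i π_i·P[i][j]:
  π_0 = 2/5·π_0 + 1/5·π_1 + 1/2·π_2
  π_1 = 3/10·π_0 + 2/5·π_1 + 3/10·π_2
  normalize: π_0 + π_1 + π_2 = 1
Solving the linear system gives exactly π = [4/11, 1/3, 10/33].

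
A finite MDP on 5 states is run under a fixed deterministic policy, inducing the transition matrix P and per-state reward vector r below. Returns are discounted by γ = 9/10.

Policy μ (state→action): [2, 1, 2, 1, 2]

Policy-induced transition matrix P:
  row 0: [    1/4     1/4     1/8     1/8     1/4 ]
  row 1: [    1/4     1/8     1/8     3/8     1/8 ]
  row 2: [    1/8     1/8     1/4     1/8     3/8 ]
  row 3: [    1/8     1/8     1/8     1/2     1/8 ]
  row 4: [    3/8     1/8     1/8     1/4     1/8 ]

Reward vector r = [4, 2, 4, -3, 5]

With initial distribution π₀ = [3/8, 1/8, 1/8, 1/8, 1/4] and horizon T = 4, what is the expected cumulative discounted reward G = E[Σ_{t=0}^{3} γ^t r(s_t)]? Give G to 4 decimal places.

t=0: π = [0.3750, 0.1250, 0.1250, 0.1250, 0.2500], E[r] = 3.1250, γ^t·E[r] = 3.125000, running G = 3.125000
t=1: π = [0.2500, 0.1719, 0.1406, 0.2344, 0.2031], E[r] = 2.2188, γ^t·E[r] = 1.996875, running G = 5.121875
t=2: π = [0.2285, 0.1563, 0.1426, 0.2813, 0.1914], E[r] = 1.9102, γ^t·E[r] = 1.547227, running G = 6.669102
t=3: π = [0.2209, 0.1536, 0.1428, 0.2935, 0.1892], E[r] = 1.8279, γ^t·E[r] = 1.332525, running G = 8.001627

G = 8.0016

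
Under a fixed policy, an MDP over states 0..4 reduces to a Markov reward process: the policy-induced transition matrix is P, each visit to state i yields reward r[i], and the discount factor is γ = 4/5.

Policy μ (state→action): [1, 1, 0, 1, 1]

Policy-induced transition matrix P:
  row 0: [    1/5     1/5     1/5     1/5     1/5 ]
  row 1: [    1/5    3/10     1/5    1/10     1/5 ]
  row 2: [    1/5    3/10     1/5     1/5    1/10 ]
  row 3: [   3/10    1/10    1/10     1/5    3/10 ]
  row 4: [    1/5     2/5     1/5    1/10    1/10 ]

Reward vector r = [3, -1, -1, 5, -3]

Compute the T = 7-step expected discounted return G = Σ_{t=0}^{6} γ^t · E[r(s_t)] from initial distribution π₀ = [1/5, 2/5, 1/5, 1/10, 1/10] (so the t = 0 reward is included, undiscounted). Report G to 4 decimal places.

t=0: π = [0.2000, 0.4000, 0.2000, 0.1000, 0.1000], E[r] = 0.2000, γ^t·E[r] = 0.200000, running G = 0.200000
t=1: π = [0.2100, 0.2700, 0.1900, 0.1500, 0.1800], E[r] = 0.3800, γ^t·E[r] = 0.304000, running G = 0.504000
t=2: π = [0.2150, 0.2670, 0.1850, 0.1550, 0.1780], E[r] = 0.4340, γ^t·E[r] = 0.277760, running G = 0.781760
t=3: π = [0.2155, 0.2653, 0.1845, 0.1555, 0.1792], E[r] = 0.4366, γ^t·E[r] = 0.223539, running G = 1.005299
t=4: π = [0.2156, 0.2653, 0.1845, 0.1556, 0.1792], E[r] = 0.4371, γ^t·E[r] = 0.179053, running G = 1.184352
t=5: π = [0.2156, 0.2653, 0.1844, 0.1556, 0.1792], E[r] = 0.4372, γ^t·E[r] = 0.143251, running G = 1.327602
t=6: π = [0.2156, 0.2653, 0.1844, 0.1556, 0.1792], E[r] = 0.4372, γ^t·E[r] = 0.114602, running G = 1.442204

G = 1.4422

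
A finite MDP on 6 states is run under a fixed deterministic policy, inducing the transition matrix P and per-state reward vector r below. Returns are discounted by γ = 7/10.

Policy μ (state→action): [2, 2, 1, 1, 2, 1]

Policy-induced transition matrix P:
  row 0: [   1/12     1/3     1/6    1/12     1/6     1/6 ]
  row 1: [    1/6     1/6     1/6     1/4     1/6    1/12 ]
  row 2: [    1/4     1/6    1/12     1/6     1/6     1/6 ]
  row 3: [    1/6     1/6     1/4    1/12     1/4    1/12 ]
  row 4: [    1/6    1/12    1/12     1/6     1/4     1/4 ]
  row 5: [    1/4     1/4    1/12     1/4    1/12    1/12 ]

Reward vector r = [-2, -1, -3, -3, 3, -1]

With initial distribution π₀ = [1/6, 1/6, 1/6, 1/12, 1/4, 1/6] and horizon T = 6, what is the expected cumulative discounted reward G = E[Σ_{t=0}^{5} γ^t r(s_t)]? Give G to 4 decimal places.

G = -2.7158

t=0: π = [0.1667, 0.1667, 0.1667, 0.0833, 0.2500, 0.1667], E[r] = -0.6667, γ^t·E[r] = -0.666667, running G = -0.666667
t=1: π = [0.1806, 0.1875, 0.1250, 0.1736, 0.1806, 0.1528], E[r] = -1.0556, γ^t·E[r] = -0.738889, running G = -1.405556
t=2: π = [0.1748, 0.1944, 0.1429, 0.1655, 0.1834, 0.1389], E[r] = -1.0579, γ^t·E[r] = -0.518356, running G = -1.923912
t=3: π = [0.1756, 0.1921, 0.1417, 0.1661, 0.1842, 0.1404], E[r] = -1.0544, γ^t·E[r] = -0.361675, running G = -2.285587
t=4: π = [0.1755, 0.1923, 0.1417, 0.1659, 0.1842, 0.1405], E[r] = -1.0540, γ^t·E[r] = -0.253070, running G = -2.538657
t=5: π = [0.1755, 0.1923, 0.1416, 0.1659, 0.1841, 0.1405], E[r] = -1.0542, γ^t·E[r] = -0.177175, running G = -2.715833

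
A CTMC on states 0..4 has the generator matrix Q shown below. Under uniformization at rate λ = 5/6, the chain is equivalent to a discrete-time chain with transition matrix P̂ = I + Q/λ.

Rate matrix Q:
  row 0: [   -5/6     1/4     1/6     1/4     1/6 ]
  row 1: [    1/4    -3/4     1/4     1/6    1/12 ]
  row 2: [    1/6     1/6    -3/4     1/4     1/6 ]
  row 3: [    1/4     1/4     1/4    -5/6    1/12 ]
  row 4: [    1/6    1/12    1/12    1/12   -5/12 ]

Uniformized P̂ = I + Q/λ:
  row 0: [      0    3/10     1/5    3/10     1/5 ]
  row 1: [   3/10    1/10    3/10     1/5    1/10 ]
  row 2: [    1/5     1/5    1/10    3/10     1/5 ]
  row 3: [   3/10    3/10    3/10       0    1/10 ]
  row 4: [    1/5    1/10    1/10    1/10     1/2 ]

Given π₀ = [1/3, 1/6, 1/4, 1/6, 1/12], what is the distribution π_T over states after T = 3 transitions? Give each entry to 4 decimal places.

π = [0.1949, 0.1975, 0.1953, 0.1854, 0.2269]

t=0: π = [0.3333, 0.1667, 0.2500, 0.1667, 0.0833]
t=1: π = [0.1667, 0.2250, 0.2000, 0.2167, 0.1917]
t=2: π = [0.2108, 0.1967, 0.2050, 0.1742, 0.2133]
t=3: π = [0.1949, 0.1975, 0.1953, 0.1854, 0.2269]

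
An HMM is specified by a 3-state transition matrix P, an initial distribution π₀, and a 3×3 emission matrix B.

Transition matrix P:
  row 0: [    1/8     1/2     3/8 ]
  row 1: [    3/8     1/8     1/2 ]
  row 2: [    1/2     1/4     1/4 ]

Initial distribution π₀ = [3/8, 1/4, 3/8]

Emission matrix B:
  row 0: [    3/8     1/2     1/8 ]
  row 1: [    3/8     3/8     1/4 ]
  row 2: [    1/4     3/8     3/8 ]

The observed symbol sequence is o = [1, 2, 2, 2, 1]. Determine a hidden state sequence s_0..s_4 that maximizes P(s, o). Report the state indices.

t=0: δ = [1.875e-01, 9.375e-02, 1.406e-01]  (obs o_0=1)
t=1: δ = [8.789e-03, 2.344e-02, 2.637e-02]  ψ = [2, 0, 0]  (obs o_1=2)
t=2: δ = [1.648e-03, 1.648e-03, 4.395e-03]  ψ = [2, 2, 1]  (obs o_2=2)
t=3: δ = [2.747e-04, 2.747e-04, 4.120e-04]  ψ = [2, 2, 2]  (obs o_3=2)
t=4: δ = [1.030e-04, 5.150e-05, 5.150e-05]  ψ = [2, 0, 1]  (obs o_4=1)
backtrack: best end state = 0; path = [0, 1, 2, 2, 0]

path = [0, 1, 2, 2, 0]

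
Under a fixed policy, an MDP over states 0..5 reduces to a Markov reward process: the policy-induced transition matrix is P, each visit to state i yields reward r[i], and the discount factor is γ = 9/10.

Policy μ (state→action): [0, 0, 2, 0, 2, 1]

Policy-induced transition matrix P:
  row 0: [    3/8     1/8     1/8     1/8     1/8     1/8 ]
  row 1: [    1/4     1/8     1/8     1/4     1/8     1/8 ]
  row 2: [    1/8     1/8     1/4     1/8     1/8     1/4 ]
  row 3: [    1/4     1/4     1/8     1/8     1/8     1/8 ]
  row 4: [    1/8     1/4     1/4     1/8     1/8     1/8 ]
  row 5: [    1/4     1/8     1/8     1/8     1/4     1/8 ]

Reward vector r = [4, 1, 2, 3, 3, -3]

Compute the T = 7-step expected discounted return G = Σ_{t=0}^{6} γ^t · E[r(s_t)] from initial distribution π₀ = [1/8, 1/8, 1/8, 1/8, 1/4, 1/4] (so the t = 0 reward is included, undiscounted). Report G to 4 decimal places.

t=0: π = [0.1250, 0.1250, 0.1250, 0.1250, 0.2500, 0.2500], E[r] = 1.2500, γ^t·E[r] = 1.250000, running G = 1.250000
t=1: π = [0.2188, 0.1719, 0.1719, 0.1406, 0.1563, 0.1406], E[r] = 1.8594, γ^t·E[r] = 1.673438, running G = 2.923438
t=2: π = [0.2363, 0.1621, 0.1660, 0.1465, 0.1426, 0.1465], E[r] = 1.8672, γ^t·E[r] = 1.512422, running G = 4.435859
t=3: π = [0.2410, 0.1611, 0.1636, 0.1453, 0.1433, 0.1458], E[r] = 1.8806, γ^t·E[r] = 1.370969, running G = 5.806828
t=4: π = [0.2418, 0.1611, 0.1634, 0.1451, 0.1432, 0.1454], E[r] = 1.8836, γ^t·E[r] = 1.235814, running G = 7.042642
t=5: π = [0.2419, 0.1610, 0.1633, 0.1451, 0.1432, 0.1454], E[r] = 1.8840, γ^t·E[r] = 1.112462, running G = 8.155104
t=6: π = [0.2419, 0.1610, 0.1633, 0.1451, 0.1432, 0.1454], E[r] = 1.8840, γ^t·E[r] = 1.001257, running G = 9.156360

G = 9.1564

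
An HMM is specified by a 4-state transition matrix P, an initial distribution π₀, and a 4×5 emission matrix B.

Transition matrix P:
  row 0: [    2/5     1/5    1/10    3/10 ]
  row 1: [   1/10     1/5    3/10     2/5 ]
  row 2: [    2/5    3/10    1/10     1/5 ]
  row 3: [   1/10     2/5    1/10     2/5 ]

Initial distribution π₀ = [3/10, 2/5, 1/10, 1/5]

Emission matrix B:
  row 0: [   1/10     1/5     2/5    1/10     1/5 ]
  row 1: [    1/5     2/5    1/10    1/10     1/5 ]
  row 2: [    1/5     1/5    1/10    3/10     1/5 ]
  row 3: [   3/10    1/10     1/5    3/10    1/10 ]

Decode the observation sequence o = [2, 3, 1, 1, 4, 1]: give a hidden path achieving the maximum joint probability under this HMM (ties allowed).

path = [0, 3, 1, 1, 2, 1]

t=0: δ = [1.200e-01, 4.000e-02, 1.000e-02, 4.000e-02]  (obs o_0=2)
t=1: δ = [4.800e-03, 2.400e-03, 3.600e-03, 1.080e-02]  ψ = [0, 0, 0, 0]  (obs o_1=3)
t=2: δ = [3.840e-04, 1.728e-03, 2.160e-04, 4.320e-04]  ψ = [0, 3, 3, 3]  (obs o_2=1)
t=3: δ = [3.456e-05, 1.382e-04, 1.037e-04, 6.912e-05]  ψ = [1, 1, 1, 1]  (obs o_3=1)
t=4: δ = [8.294e-06, 6.221e-06, 8.294e-06, 5.530e-06]  ψ = [2, 2, 1, 1]  (obs o_4=4)
t=5: δ = [6.636e-07, 9.953e-07, 3.732e-07, 2.488e-07]  ψ = [0, 2, 1, 0]  (obs o_5=1)
backtrack: best end state = 1; path = [0, 3, 1, 1, 2, 1]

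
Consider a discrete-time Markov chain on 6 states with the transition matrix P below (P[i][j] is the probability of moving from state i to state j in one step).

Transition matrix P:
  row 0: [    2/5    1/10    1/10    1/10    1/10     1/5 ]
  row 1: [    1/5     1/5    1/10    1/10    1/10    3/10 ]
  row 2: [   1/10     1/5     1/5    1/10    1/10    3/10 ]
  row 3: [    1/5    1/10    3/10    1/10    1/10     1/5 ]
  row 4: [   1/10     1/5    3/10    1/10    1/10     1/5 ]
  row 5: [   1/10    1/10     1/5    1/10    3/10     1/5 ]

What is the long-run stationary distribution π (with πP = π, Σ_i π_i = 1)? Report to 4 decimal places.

π = [0.1784, 0.1488, 0.1920, 0.1000, 0.1468, 0.2341]

Balance equations π_j = Σ_i π_i·P[i][j]:
  π_0 = 2/5·π_0 + 1/5·π_1 + 1/10·π_2 + 1/5·π_3 + 1/10·π_4 + 1/10·π_5
  π_1 = 1/10·π_0 + 1/5·π_1 + 1/5·π_2 + 1/10·π_3 + 1/5·π_4 + 1/10·π_5
  π_2 = 1/10·π_0 + 1/10·π_1 + 1/5·π_2 + 3/10·π_3 + 3/10·π_4 + 1/5·π_5
  π_3 = 1/10·π_0 + 1/10·π_1 + 1/10·π_2 + 1/10·π_3 + 1/10·π_4 + 1/10·π_5
  π_4 = 1/10·π_0 + 1/10·π_1 + 1/10·π_2 + 1/10·π_3 + 1/10·π_4 + 3/10·π_5
  normalize: π_0 + π_1 + π_2 + π_3 + π_4 + π_5 = 1
Solving the linear system gives exactly π = [322/1805, 537/3610, 693/3610, 1/10, 53/361, 169/722].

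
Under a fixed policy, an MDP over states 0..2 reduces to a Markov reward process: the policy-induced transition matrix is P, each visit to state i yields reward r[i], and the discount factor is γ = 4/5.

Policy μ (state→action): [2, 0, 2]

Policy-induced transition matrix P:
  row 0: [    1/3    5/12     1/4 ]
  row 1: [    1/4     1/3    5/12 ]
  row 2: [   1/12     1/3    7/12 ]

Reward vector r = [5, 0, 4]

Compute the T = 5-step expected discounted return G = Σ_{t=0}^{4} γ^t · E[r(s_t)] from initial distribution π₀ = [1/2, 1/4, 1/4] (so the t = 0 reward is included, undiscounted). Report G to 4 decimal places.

G = 10.0597

t=0: π = [0.5000, 0.2500, 0.2500], E[r] = 3.5000, γ^t·E[r] = 3.500000, running G = 3.500000
t=1: π = [0.2500, 0.3750, 0.3750], E[r] = 2.7500, γ^t·E[r] = 2.200000, running G = 5.700000
t=2: π = [0.2083, 0.3542, 0.4375], E[r] = 2.7917, γ^t·E[r] = 1.786667, running G = 7.486667
t=3: π = [0.1944, 0.3507, 0.4549], E[r] = 2.7917, γ^t·E[r] = 1.429333, running G = 8.916000
t=4: π = [0.1904, 0.3495, 0.4601], E[r] = 2.7922, γ^t·E[r] = 1.143704, running G = 10.059704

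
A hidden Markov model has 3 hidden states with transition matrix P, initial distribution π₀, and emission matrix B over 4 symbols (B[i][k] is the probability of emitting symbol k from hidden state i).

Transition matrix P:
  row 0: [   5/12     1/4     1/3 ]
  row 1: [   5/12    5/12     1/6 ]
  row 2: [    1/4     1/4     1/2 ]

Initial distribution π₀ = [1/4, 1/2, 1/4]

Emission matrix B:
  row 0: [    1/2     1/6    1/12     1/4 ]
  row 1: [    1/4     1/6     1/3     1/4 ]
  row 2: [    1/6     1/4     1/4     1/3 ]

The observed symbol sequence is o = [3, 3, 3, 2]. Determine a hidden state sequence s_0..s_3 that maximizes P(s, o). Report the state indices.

path = [2, 2, 2, 2]

t=0: δ = [6.250e-02, 1.250e-01, 8.333e-02]  (obs o_0=3)
t=1: δ = [1.302e-02, 1.302e-02, 1.389e-02]  ψ = [1, 1, 2]  (obs o_1=3)
t=2: δ = [1.356e-03, 1.356e-03, 2.315e-03]  ψ = [0, 1, 2]  (obs o_2=3)
t=3: δ = [4.823e-05, 1.929e-04, 2.894e-04]  ψ = [2, 2, 2]  (obs o_3=2)
backtrack: best end state = 2; path = [2, 2, 2, 2]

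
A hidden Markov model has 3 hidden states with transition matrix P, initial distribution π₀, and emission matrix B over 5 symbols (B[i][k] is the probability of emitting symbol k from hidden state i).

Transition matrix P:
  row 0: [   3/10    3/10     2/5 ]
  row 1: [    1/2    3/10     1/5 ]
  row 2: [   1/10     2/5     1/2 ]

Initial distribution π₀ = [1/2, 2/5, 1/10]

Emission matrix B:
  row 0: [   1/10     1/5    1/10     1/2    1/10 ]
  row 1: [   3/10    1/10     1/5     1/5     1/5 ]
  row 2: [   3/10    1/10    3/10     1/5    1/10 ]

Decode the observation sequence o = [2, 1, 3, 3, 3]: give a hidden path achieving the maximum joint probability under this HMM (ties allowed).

t=0: δ = [5.000e-02, 8.000e-02, 3.000e-02]  (obs o_0=2)
t=1: δ = [8.000e-03, 2.400e-03, 2.000e-03]  ψ = [1, 1, 0]  (obs o_1=1)
t=2: δ = [1.200e-03, 4.800e-04, 6.400e-04]  ψ = [0, 0, 0]  (obs o_2=3)
t=3: δ = [1.800e-04, 7.200e-05, 9.600e-05]  ψ = [0, 0, 0]  (obs o_3=3)
t=4: δ = [2.700e-05, 1.080e-05, 1.440e-05]  ψ = [0, 0, 0]  (obs o_4=3)
backtrack: best end state = 0; path = [1, 0, 0, 0, 0]

path = [1, 0, 0, 0, 0]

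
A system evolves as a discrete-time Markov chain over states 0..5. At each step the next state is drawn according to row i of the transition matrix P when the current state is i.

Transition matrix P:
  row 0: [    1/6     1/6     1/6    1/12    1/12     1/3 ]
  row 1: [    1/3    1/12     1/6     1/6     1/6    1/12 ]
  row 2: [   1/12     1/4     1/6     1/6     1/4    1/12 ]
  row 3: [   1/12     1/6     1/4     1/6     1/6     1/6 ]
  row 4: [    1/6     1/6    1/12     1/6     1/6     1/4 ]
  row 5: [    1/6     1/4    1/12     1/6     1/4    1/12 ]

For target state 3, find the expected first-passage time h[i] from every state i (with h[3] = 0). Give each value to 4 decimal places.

h = [7.1631, 6.6951, 6.5714, 0.0000, 6.6150, 6.6207]

First-step conditioning: h[3] = 0; for i ≠ 3, h[i] = 1 + Σ_k P[i][k]·h[k].
  h[0] = 1 + 1/6·h[0] + 1/6·h[1] + 1/6·h[2] + 1/12·h[4] + 1/3·h[5]
  h[1] = 1 + 1/3·h[0] + 1/12·h[1] + 1/6·h[2] + 1/6·h[4] + 1/12·h[5]
  h[2] = 1 + 1/12·h[0] + 1/4·h[1] + 1/6·h[2] + 1/4·h[4] + 1/12·h[5]
  h[4] = 1 + 1/6·h[0] + 1/6·h[1] + 1/12·h[2] + 1/6·h[4] + 1/4·h[5]
  h[5] = 1 + 1/6·h[0] + 1/4·h[1] + 1/12·h[2] + 1/4·h[4] + 1/12·h[5]
Solving the 5×5 linear system over states ≠ 3 gives exactly h = [315540/44051, 42132/6293, 289476/44051, 0, 41628/6293, 192/29] (h[3] = 0 is the target).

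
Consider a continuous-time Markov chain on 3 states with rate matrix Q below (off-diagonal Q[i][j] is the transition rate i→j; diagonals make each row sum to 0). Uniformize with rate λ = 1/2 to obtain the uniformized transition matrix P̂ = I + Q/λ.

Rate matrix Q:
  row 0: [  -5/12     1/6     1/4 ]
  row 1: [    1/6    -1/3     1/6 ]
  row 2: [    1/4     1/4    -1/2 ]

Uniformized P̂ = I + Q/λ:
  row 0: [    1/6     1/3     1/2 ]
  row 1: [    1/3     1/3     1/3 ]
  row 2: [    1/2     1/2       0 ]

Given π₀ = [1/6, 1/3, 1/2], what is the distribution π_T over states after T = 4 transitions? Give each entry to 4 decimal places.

π = [0.3223, 0.3787, 0.2990]

t=0: π = [0.1667, 0.3333, 0.5000]
t=1: π = [0.3889, 0.4167, 0.1944]
t=2: π = [0.3009, 0.3657, 0.3333]
t=3: π = [0.3387, 0.3889, 0.2724]
t=4: π = [0.3223, 0.3787, 0.2990]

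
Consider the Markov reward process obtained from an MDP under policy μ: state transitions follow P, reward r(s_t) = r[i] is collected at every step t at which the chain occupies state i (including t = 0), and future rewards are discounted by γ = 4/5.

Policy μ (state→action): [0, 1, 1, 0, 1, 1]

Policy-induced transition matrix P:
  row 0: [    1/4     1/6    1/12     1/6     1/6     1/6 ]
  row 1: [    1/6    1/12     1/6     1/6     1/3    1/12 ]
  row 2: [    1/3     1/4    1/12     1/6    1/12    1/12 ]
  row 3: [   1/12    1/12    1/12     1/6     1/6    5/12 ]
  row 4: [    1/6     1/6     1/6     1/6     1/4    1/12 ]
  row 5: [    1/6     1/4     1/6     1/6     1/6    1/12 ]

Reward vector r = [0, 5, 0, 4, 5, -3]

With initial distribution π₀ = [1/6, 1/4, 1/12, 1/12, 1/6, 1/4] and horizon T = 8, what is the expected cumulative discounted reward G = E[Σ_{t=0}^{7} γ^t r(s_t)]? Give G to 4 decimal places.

t=0: π = [0.1667, 0.2500, 0.0833, 0.0833, 0.1667, 0.2500], E[r] = 1.6667, γ^t·E[r] = 1.666667, running G = 1.666667
t=1: π = [0.1875, 0.1667, 0.1389, 0.1667, 0.2153, 0.1250], E[r] = 2.2014, γ^t·E[r] = 1.761111, running G = 3.427778
t=2: π = [0.1916, 0.1609, 0.1256, 0.1667, 0.2008, 0.1545], E[r] = 2.0116, γ^t·E[r] = 1.287407, running G = 4.715185
t=3: π = [0.1897, 0.1627, 0.1264, 0.1667, 0.1997, 0.1549], E[r] = 2.0144, γ^t·E[r] = 1.031383, running G = 5.746568
t=4: π = [0.1896, 0.1627, 0.1264, 0.1667, 0.1999, 0.1547], E[r] = 2.0154, γ^t·E[r] = 0.825488, running G = 6.572056
t=5: π = [0.1897, 0.1627, 0.1264, 0.1667, 0.1999, 0.1547], E[r] = 2.0153, γ^t·E[r] = 0.660384, running G = 7.232440
t=6: π = [0.1897, 0.1627, 0.1264, 0.1667, 0.1999, 0.1547], E[r] = 2.0153, γ^t·E[r] = 0.528305, running G = 7.760745
t=7: π = [0.1897, 0.1627, 0.1264, 0.1667, 0.1999, 0.1547], E[r] = 2.0153, γ^t·E[r] = 0.422644, running G = 8.183390

G = 8.1834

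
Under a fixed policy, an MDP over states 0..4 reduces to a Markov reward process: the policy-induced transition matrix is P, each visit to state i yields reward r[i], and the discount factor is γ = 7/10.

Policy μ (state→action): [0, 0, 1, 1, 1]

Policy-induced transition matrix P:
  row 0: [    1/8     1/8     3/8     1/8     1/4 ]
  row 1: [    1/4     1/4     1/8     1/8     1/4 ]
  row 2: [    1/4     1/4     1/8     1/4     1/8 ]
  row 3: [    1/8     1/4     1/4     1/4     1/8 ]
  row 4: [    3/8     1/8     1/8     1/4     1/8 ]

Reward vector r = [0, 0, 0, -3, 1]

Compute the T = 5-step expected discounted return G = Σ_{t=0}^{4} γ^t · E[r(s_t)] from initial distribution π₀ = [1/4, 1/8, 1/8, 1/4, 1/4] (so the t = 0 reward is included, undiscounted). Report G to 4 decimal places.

t=0: π = [0.2500, 0.1250, 0.1250, 0.2500, 0.2500], E[r] = -0.5000, γ^t·E[r] = -0.500000, running G = -0.500000
t=1: π = [0.2188, 0.1875, 0.2188, 0.2031, 0.1719], E[r] = -0.4375, γ^t·E[r] = -0.306250, running G = -0.806250
t=2: π = [0.2188, 0.2012, 0.2051, 0.1992, 0.1758], E[r] = -0.4219, γ^t·E[r] = -0.206719, running G = -1.012969
t=3: π = [0.2197, 0.2007, 0.2046, 0.1975, 0.1775], E[r] = -0.4150, γ^t·E[r] = -0.142358, running G = -1.155327
t=4: π = [0.2200, 0.2003, 0.2046, 0.1974, 0.1776], E[r] = -0.4148, γ^t·E[r] = -0.099592, running G = -1.254919

G = -1.2549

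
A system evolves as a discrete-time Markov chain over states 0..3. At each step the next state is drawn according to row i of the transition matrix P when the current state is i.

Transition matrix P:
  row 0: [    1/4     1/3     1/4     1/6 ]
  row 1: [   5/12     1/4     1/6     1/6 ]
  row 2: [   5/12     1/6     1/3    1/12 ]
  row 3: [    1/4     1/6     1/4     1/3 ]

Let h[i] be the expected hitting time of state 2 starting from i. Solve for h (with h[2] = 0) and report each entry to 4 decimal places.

h = [4.4068, 4.7458, 0.0000, 4.3390]

First-step conditioning: h[2] = 0; for i ≠ 2, h[i] = 1 + Σ_k P[i][k]·h[k].
  h[0] = 1 + 1/4·h[0] + 1/3·h[1] + 1/6·h[3]
  h[1] = 1 + 5/12·h[0] + 1/4·h[1] + 1/6·h[3]
  h[3] = 1 + 1/4·h[0] + 1/6·h[1] + 1/3·h[3]
Solving the 3×3 linear system over states ≠ 2 gives exactly h = [260/59, 280/59, 0, 256/59] (h[2] = 0 is the target).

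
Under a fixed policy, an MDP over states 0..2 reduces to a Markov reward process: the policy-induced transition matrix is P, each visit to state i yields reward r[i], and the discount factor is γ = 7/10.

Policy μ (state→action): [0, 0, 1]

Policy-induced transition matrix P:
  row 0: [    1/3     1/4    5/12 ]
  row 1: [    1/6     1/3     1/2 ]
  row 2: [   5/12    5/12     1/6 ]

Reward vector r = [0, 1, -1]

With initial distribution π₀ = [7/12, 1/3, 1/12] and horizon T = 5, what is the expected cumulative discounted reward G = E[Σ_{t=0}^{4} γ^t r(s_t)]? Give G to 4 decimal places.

G = 0.1493

t=0: π = [0.5833, 0.3333, 0.0833], E[r] = 0.2500, γ^t·E[r] = 0.250000, running G = 0.250000
t=1: π = [0.2847, 0.2917, 0.4236], E[r] = -0.1319, γ^t·E[r] = -0.092361, running G = 0.157639
t=2: π = [0.3200, 0.3449, 0.3351], E[r] = 0.0098, γ^t·E[r] = 0.004821, running G = 0.162459
t=3: π = [0.3038, 0.3346, 0.3616], E[r] = -0.0271, γ^t·E[r] = -0.009280, running G = 0.153180
t=4: π = [0.3077, 0.3382, 0.3541], E[r] = -0.0160, γ^t·E[r] = -0.003837, running G = 0.149342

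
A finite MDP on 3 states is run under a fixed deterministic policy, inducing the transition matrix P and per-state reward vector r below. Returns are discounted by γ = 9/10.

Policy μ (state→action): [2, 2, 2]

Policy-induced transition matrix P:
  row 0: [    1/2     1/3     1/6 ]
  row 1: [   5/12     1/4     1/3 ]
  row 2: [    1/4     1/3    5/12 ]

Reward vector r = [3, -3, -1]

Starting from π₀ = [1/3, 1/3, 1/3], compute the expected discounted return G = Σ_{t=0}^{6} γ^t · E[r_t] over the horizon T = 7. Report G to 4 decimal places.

G = -0.4267

t=0: π = [0.3333, 0.3333, 0.3333], E[r] = -0.3333, γ^t·E[r] = -0.333333, running G = -0.333333
t=1: π = [0.3889, 0.3056, 0.3056], E[r] = -0.0556, γ^t·E[r] = -0.050000, running G = -0.383333
t=2: π = [0.3981, 0.3079, 0.2940], E[r] = -0.0231, γ^t·E[r] = -0.018750, running G = -0.402083
t=3: π = [0.4008, 0.3077, 0.2915], E[r] = -0.0120, γ^t·E[r] = -0.008719, running G = -0.410802
t=4: π = [0.4015, 0.3077, 0.2908], E[r] = -0.0094, γ^t·E[r] = -0.006180, running G = -0.416983
t=5: π = [0.4017, 0.3077, 0.2907], E[r] = -0.0088, γ^t·E[r] = -0.005175, running G = -0.422157
t=6: π = [0.4017, 0.3077, 0.2906], E[r] = -0.0086, γ^t·E[r] = -0.004571, running G = -0.426728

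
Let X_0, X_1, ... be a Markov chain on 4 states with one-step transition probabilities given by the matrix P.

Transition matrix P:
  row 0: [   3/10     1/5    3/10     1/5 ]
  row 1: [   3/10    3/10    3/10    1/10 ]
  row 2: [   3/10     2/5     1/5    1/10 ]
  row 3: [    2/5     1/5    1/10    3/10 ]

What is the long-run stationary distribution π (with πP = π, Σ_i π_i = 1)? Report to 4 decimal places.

π = [0.3165, 0.2762, 0.2428, 0.1646]

Balance equations π_j = Σ_i π_i·P[i][j]:
  π_0 = 3/10·π_0 + 3/10·π_1 + 3/10·π_2 + 2/5·π_3
  π_1 = 1/5·π_0 + 3/10·π_1 + 2/5·π_2 + 1/5·π_3
  π_2 = 3/10·π_0 + 3/10·π_1 + 1/5·π_2 + 1/10·π_3
  normalize: π_0 + π_1 + π_2 + π_3 = 1
Solving the linear system gives exactly π = [25/79, 240/869, 211/869, 13/79].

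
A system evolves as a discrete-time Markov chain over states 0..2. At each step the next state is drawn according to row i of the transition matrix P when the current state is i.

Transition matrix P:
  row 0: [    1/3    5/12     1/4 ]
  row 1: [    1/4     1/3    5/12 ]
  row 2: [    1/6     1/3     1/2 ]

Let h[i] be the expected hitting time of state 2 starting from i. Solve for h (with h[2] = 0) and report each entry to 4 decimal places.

h = [3.1837, 2.6939, 0.0000]

First-step conditioning: h[2] = 0; for i ≠ 2, h[i] = 1 + Σ_k P[i][k]·h[k].
  h[0] = 1 + 1/3·h[0] + 5/12·h[1]
  h[1] = 1 + 1/4·h[0] + 1/3·h[1]
Solving the 2×2 linear system over states ≠ 2 gives exactly h = [156/49, 132/49, 0] (h[2] = 0 is the target).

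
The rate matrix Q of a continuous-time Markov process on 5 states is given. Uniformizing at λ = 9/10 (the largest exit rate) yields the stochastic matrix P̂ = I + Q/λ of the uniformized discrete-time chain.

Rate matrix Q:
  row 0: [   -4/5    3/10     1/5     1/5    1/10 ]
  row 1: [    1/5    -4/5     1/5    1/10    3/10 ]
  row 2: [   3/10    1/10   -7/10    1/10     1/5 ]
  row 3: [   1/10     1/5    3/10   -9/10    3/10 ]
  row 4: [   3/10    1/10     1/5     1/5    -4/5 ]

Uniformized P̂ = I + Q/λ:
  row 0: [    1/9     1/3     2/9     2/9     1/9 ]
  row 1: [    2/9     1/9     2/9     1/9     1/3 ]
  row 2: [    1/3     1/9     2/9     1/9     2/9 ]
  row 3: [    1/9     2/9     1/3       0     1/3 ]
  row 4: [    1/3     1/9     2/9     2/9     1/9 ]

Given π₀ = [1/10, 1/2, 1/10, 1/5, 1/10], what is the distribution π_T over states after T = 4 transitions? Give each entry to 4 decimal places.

t=0: π = [0.1000, 0.5000, 0.1000, 0.2000, 0.1000]
t=1: π = [0.2111, 0.1556, 0.2444, 0.1111, 0.2778]
t=2: π = [0.2444, 0.1704, 0.2346, 0.1531, 0.1975]
t=3: π = [0.2261, 0.1824, 0.2392, 0.1432, 0.2091]
t=4: π = [0.2310, 0.1773, 0.2381, 0.1435, 0.2101]

π = [0.2310, 0.1773, 0.2381, 0.1435, 0.2101]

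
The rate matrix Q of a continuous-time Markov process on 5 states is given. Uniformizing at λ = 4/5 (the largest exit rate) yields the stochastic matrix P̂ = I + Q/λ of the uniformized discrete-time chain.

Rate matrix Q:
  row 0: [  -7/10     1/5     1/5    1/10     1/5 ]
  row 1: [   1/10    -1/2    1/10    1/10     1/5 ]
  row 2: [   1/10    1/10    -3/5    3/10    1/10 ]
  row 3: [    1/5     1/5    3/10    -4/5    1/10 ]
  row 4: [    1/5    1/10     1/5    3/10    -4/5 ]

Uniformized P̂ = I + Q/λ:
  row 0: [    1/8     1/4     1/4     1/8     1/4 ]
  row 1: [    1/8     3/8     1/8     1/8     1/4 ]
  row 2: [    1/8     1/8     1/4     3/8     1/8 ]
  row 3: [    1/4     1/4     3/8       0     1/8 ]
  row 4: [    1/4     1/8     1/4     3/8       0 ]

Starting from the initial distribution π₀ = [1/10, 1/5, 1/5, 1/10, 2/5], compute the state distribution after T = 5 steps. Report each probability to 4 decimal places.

t=0: π = [0.1000, 0.2000, 0.2000, 0.1000, 0.4000]
t=1: π = [0.1875, 0.2000, 0.2375, 0.2625, 0.1125]
t=2: π = [0.1719, 0.2313, 0.2578, 0.1797, 0.1594]
t=3: π = [0.1674, 0.2268, 0.2436, 0.2068, 0.1555]
t=4: π = [0.1703, 0.2285, 0.2475, 0.1989, 0.1548]
t=5: π = [0.1692, 0.2283, 0.2463, 0.2007, 0.1555]

π = [0.1692, 0.2283, 0.2463, 0.2007, 0.1555]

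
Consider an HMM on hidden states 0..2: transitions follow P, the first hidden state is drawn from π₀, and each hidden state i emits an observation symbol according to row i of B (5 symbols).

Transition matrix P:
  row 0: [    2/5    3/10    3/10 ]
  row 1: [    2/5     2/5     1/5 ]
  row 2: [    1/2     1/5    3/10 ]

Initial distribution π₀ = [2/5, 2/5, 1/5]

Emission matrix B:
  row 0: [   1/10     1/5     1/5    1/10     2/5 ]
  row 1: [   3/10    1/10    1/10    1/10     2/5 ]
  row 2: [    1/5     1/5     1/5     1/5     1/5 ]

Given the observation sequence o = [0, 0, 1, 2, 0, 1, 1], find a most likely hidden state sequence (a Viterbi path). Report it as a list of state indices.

t=0: δ = [4.000e-02, 1.200e-01, 4.000e-02]  (obs o_0=0)
t=1: δ = [4.800e-03, 1.440e-02, 4.800e-03]  ψ = [1, 1, 1]  (obs o_1=0)
t=2: δ = [1.152e-03, 5.760e-04, 5.760e-04]  ψ = [1, 1, 1]  (obs o_2=1)
t=3: δ = [9.216e-05, 3.456e-05, 6.912e-05]  ψ = [0, 0, 0]  (obs o_3=2)
t=4: δ = [3.686e-06, 8.294e-06, 5.530e-06]  ψ = [0, 0, 0]  (obs o_4=0)
t=5: δ = [6.636e-07, 3.318e-07, 3.318e-07]  ψ = [1, 1, 1]  (obs o_5=1)
t=6: δ = [5.308e-08, 1.991e-08, 3.981e-08]  ψ = [0, 0, 0]  (obs o_6=1)
backtrack: best end state = 0; path = [1, 1, 0, 0, 1, 0, 0]

path = [1, 1, 0, 0, 1, 0, 0]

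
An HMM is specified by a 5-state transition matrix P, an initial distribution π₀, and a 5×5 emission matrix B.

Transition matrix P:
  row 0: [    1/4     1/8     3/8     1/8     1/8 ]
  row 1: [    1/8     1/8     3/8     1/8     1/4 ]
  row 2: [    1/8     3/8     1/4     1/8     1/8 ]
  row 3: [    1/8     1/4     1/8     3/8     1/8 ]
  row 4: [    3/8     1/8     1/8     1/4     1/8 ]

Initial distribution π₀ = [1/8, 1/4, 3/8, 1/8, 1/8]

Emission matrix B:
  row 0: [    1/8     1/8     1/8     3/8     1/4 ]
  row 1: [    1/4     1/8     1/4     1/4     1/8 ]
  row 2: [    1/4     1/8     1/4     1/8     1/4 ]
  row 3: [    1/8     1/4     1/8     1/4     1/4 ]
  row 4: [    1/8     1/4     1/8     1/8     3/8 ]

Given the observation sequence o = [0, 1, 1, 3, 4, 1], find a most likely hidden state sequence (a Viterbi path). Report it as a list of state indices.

path = [2, 3, 3, 3, 3, 3]

t=0: δ = [1.562e-02, 6.250e-02, 9.375e-02, 1.562e-02, 1.562e-02]  (obs o_0=0)
t=1: δ = [1.465e-03, 4.395e-03, 2.930e-03, 2.930e-03, 3.906e-03]  ψ = [2, 2, 1, 2, 1]  (obs o_1=1)
t=2: δ = [1.831e-04, 1.373e-04, 2.060e-04, 2.747e-04, 2.747e-04]  ψ = [4, 2, 1, 3, 1]  (obs o_2=1)
t=3: δ = [3.862e-05, 1.931e-05, 8.583e-06, 2.575e-05, 4.292e-06]  ψ = [4, 2, 0, 3, 1]  (obs o_3=3)
t=4: δ = [2.414e-06, 8.047e-07, 3.621e-06, 2.414e-06, 1.810e-06]  ψ = [0, 3, 0, 3, 0]  (obs o_4=4)
t=5: δ = [8.487e-08, 1.697e-07, 1.132e-07, 2.263e-07, 1.132e-07]  ψ = [4, 2, 0, 3, 2]  (obs o_5=1)
backtrack: best end state = 3; path = [2, 3, 3, 3, 3, 3]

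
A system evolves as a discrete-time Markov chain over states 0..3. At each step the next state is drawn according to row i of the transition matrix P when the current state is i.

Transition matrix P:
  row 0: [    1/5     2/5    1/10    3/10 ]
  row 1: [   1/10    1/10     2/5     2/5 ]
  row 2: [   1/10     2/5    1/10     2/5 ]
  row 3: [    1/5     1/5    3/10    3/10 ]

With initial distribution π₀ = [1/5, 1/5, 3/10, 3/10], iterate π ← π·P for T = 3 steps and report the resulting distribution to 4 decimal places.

t=0: π = [0.2000, 0.2000, 0.3000, 0.3000]
t=1: π = [0.1500, 0.2800, 0.2200, 0.3500]
t=2: π = [0.1500, 0.2460, 0.2540, 0.3500]
t=3: π = [0.1500, 0.2562, 0.2438, 0.3500]

π = [0.1500, 0.2562, 0.2438, 0.3500]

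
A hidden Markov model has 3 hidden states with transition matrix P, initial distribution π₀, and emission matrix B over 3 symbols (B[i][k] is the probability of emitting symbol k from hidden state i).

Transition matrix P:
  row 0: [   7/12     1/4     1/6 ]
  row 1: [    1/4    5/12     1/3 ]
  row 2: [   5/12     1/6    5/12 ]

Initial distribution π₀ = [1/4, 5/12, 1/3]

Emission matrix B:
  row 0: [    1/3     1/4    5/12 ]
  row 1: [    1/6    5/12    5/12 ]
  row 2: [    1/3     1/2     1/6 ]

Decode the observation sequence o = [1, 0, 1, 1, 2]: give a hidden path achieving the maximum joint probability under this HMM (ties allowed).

t=0: δ = [6.250e-02, 1.736e-01, 1.667e-01]  (obs o_0=1)
t=1: δ = [2.315e-02, 1.206e-02, 2.315e-02]  ψ = [2, 1, 2]  (obs o_1=0)
t=2: δ = [3.376e-03, 2.411e-03, 4.823e-03]  ψ = [0, 0, 2]  (obs o_2=1)
t=3: δ = [5.023e-04, 4.186e-04, 1.005e-03]  ψ = [2, 1, 2]  (obs o_3=1)
t=4: δ = [1.744e-04, 7.268e-05, 6.977e-05]  ψ = [2, 1, 2]  (obs o_4=2)
backtrack: best end state = 0; path = [2, 2, 2, 2, 0]

path = [2, 2, 2, 2, 0]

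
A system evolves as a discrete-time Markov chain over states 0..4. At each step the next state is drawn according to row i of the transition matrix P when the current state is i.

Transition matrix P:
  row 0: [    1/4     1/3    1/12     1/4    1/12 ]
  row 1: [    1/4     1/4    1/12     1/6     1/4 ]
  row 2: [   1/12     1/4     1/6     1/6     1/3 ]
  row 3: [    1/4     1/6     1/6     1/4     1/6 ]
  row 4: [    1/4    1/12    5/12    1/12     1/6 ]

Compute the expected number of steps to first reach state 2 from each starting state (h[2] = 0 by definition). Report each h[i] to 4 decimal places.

First-step conditioning: h[2] = 0; for i ≠ 2, h[i] = 1 + Σ_k P[i][k]·h[k].
  h[0] = 1 + 1/4·h[0] + 1/3·h[1] + 1/4·h[3] + 1/12·h[4]
  h[1] = 1 + 1/4·h[0] + 1/4·h[1] + 1/6·h[3] + 1/4·h[4]
  h[3] = 1 + 1/4·h[0] + 1/6·h[1] + 1/4·h[3] + 1/6·h[4]
  h[4] = 1 + 1/4·h[0] + 1/12·h[1] + 1/12·h[3] + 1/6·h[4]
Solving the 4×4 linear system over states ≠ 2 gives exactly h = [548/83, 6816/1079, 0, 6384/1079, 4752/1079] (h[2] = 0 is the target).

h = [6.6024, 6.3170, 0.0000, 5.9166, 4.4041]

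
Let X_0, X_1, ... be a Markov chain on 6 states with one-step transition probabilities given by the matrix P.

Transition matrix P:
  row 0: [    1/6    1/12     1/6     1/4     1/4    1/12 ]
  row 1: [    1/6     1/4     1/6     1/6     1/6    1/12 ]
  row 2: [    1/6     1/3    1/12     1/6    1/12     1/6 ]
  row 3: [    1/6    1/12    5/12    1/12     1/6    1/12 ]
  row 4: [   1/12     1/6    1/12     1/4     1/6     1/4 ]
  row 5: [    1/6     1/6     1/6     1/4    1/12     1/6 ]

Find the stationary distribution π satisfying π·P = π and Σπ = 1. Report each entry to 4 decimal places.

Balance equations π_j = Σ_i π_i·P[i][j]:
  π_0 = 1/6·π_0 + 1/6·π_1 + 1/6·π_2 + 1/6·π_3 + 1/12·π_4 + 1/6·π_5
  π_1 = 1/12·π_0 + 1/4·π_1 + 1/3·π_2 + 1/12·π_3 + 1/6·π_4 + 1/6·π_5
  π_2 = 1/6·π_0 + 1/6·π_1 + 1/12·π_2 + 5/12·π_3 + 1/12·π_4 + 1/6·π_5
  π_3 = 1/4·π_0 + 1/6·π_1 + 1/6·π_2 + 1/12·π_3 + 1/4·π_4 + 1/4·π_5
  π_4 = 1/4·π_0 + 1/6·π_1 + 1/12·π_2 + 1/6·π_3 + 1/6·π_4 + 1/12·π_5
  normalize: π_0 + π_1 + π_2 + π_3 + π_4 + π_5 = 1
Solving the linear system gives exactly π = [10459/67943, 12533/67943, 12600/67943, 12764/67943, 10378/67943, 9209/67943].

π = [0.1539, 0.1845, 0.1854, 0.1879, 0.1527, 0.1355]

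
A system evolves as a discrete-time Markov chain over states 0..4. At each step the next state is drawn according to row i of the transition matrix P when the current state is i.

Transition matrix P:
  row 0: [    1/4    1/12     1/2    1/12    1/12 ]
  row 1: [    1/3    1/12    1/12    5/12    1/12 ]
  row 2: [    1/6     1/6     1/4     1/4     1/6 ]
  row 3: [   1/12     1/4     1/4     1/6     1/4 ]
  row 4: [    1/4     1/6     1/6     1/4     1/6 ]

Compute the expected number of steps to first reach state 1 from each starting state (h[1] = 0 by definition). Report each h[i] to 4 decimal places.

First-step conditioning: h[1] = 0; for i ≠ 1, h[i] = 1 + Σ_k P[i][k]·h[k].
  h[0] = 1 + 1/4·h[0] + 1/2·h[2] + 1/12·h[3] + 1/12·h[4]
  h[2] = 1 + 1/6·h[0] + 1/4·h[2] + 1/4·h[3] + 1/6·h[4]
  h[3] = 1 + 1/12·h[0] + 1/4·h[2] + 1/6·h[3] + 1/4·h[4]
  h[4] = 1 + 1/4·h[0] + 1/6·h[2] + 1/4·h[3] + 1/6·h[4]
Solving the 4×4 linear system over states ≠ 1 gives exactly h = [629/96, 0, 569/96, 521/96, 287/48] (h[1] = 0 is the target).

h = [6.5521, 0.0000, 5.9271, 5.4271, 5.9792]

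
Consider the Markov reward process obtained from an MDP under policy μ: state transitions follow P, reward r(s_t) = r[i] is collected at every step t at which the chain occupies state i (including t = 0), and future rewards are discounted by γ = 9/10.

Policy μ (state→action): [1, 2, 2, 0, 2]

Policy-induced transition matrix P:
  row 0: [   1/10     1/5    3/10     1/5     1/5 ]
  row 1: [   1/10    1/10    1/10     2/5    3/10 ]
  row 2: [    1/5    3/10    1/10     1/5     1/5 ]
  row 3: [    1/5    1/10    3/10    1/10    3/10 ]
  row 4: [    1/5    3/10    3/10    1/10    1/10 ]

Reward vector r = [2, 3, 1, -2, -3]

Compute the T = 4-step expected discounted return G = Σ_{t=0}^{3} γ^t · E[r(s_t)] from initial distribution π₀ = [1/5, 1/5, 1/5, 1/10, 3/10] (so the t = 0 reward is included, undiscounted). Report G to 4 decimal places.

t=0: π = [0.2000, 0.2000, 0.2000, 0.1000, 0.3000], E[r] = 0.1000, γ^t·E[r] = 0.100000, running G = 0.100000
t=1: π = [0.1600, 0.2200, 0.2200, 0.2000, 0.2000], E[r] = 0.2000, γ^t·E[r] = 0.180000, running G = 0.280000
t=2: π = [0.1620, 0.2000, 0.2120, 0.2040, 0.2220], E[r] = 0.0620, γ^t·E[r] = 0.050220, running G = 0.330220
t=3: π = [0.1638, 0.2030, 0.2176, 0.1974, 0.2182], E[r] = 0.1048, γ^t·E[r] = 0.076399, running G = 0.406619

G = 0.4066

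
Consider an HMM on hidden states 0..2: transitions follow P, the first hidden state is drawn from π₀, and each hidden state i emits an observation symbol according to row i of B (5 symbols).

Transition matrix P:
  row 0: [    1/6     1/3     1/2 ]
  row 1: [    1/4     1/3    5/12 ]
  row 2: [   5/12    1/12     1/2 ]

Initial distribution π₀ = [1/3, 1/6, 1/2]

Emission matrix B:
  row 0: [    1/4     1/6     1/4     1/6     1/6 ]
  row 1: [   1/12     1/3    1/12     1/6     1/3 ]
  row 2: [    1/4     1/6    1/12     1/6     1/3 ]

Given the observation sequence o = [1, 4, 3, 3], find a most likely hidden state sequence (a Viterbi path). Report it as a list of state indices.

path = [2, 2, 2, 2]

t=0: δ = [5.556e-02, 5.556e-02, 8.333e-02]  (obs o_0=1)
t=1: δ = [5.787e-03, 6.173e-03, 1.389e-02]  ψ = [2, 0, 2]  (obs o_1=4)
t=2: δ = [9.645e-04, 3.429e-04, 1.157e-03]  ψ = [2, 1, 2]  (obs o_2=3)
t=3: δ = [8.038e-05, 5.358e-05, 9.645e-05]  ψ = [2, 0, 2]  (obs o_3=3)
backtrack: best end state = 2; path = [2, 2, 2, 2]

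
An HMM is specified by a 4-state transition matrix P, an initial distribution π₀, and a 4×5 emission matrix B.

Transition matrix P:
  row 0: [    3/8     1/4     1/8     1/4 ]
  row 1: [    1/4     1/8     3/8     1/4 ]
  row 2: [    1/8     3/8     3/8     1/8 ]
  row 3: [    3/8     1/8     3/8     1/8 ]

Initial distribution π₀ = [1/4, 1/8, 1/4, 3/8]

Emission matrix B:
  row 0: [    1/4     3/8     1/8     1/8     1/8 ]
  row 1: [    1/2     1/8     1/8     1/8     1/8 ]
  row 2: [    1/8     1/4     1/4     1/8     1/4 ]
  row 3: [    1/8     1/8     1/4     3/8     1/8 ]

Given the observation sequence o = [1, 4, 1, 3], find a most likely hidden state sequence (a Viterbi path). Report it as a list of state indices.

t=0: δ = [9.375e-02, 1.562e-02, 6.250e-02, 4.688e-02]  (obs o_0=1)
t=1: δ = [4.395e-03, 2.930e-03, 5.859e-03, 2.930e-03]  ψ = [0, 0, 2, 0]  (obs o_1=4)
t=2: δ = [6.180e-04, 2.747e-04, 5.493e-04, 1.373e-04]  ψ = [0, 2, 2, 0]  (obs o_2=1)
t=3: δ = [2.897e-05, 2.575e-05, 2.575e-05, 5.794e-05]  ψ = [0, 2, 2, 0]  (obs o_3=3)
backtrack: best end state = 3; path = [0, 0, 0, 3]

path = [0, 0, 0, 3]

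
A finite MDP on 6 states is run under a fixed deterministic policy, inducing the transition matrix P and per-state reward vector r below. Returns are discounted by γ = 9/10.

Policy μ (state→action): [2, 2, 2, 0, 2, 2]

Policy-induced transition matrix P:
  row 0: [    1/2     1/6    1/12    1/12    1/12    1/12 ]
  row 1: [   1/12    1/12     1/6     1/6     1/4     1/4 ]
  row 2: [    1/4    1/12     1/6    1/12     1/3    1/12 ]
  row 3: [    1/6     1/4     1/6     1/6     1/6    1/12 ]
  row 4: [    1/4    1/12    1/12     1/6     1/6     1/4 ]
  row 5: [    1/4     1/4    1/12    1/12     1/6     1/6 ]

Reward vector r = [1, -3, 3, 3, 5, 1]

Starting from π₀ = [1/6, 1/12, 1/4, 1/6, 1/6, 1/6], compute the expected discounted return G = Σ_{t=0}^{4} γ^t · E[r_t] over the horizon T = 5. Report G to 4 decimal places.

G = 7.1378

t=0: π = [0.1667, 0.0833, 0.2500, 0.1667, 0.1667, 0.1667], E[r] = 2.1667, γ^t·E[r] = 2.166667, running G = 2.166667
t=1: π = [0.2639, 0.1528, 0.1250, 0.1181, 0.2014, 0.1389], E[r] = 1.6806, γ^t·E[r] = 1.512500, running G = 3.679167
t=2: π = [0.2807, 0.1481, 0.1163, 0.1227, 0.1782, 0.1539], E[r] = 1.5984, γ^t·E[r] = 1.294688, running G = 4.973854
t=3: π = [0.2853, 0.1528, 0.1156, 0.1208, 0.1750, 0.1506], E[r] = 1.5614, γ^t·E[r] = 1.138289, running G = 6.112143
t=4: π = [0.2858, 0.1523, 0.1158, 0.1207, 0.1749, 0.1505], E[r] = 1.5633, γ^t·E[r] = 1.025652, running G = 7.137795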